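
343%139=65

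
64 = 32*2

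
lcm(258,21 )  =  1806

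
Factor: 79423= 79423^1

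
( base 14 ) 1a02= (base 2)1001001100010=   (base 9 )6408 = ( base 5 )122311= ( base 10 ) 4706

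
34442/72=478  +  13/36 = 478.36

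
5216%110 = 46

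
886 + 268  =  1154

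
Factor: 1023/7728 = 341/2576  =  2^( - 4)* 7^( - 1 )*11^1*23^ ( - 1 )*31^1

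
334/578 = 167/289 = 0.58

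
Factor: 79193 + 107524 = 3^1*109^1 * 571^1=186717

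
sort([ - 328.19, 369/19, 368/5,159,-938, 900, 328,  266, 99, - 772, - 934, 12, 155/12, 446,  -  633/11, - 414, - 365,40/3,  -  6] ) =[ - 938, -934,- 772,  -  414 ,  -  365, - 328.19, - 633/11,-6, 12, 155/12,40/3, 369/19, 368/5, 99, 159,266, 328,446 , 900] 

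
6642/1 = 6642 = 6642.00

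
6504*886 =5762544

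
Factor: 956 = 2^2*239^1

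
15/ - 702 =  - 1 + 229/234 = - 0.02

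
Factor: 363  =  3^1* 11^2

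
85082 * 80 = 6806560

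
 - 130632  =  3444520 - 3575152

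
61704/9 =6856 = 6856.00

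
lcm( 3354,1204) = 46956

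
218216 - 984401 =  - 766185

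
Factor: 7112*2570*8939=2^4*5^1*7^2*127^1*257^1*1277^1 = 163385611760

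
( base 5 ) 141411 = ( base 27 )80o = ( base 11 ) 4444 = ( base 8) 13340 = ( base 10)5856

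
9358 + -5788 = 3570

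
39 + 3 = 42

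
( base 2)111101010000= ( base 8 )7520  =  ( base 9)5335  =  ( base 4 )331100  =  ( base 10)3920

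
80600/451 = 80600/451 = 178.71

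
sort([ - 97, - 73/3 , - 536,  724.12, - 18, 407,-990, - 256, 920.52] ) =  [-990, - 536, - 256, - 97, - 73/3,-18,407,724.12,920.52]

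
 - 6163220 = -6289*980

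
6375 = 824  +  5551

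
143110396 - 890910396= - 747800000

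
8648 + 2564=11212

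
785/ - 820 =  - 1 + 7/164=- 0.96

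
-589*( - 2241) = 1319949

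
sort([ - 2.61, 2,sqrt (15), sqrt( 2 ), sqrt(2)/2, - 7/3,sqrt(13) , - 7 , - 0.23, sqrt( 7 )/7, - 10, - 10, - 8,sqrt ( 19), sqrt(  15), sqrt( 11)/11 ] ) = [ - 10,-10, - 8,-7,  -  2.61,  -  7/3, - 0.23,sqrt ( 11)/11 , sqrt(7 ) /7,sqrt(2) /2,  sqrt (2), 2,sqrt(13),sqrt( 15), sqrt( 15), sqrt(19) ]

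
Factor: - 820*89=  -72980 = - 2^2* 5^1*41^1*89^1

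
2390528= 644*3712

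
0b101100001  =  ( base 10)353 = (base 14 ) 1B3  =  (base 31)bc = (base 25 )e3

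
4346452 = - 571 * (-7612)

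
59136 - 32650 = 26486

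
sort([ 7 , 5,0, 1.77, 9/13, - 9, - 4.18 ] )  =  [ - 9 , - 4.18, 0, 9/13, 1.77,5, 7]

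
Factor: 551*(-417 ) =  - 3^1*19^1*29^1*139^1 =- 229767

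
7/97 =7/97 =0.07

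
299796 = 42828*7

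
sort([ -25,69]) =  [ - 25,69]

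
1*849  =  849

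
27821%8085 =3566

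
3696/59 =62 + 38/59 =62.64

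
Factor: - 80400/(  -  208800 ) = 2^(-1 ) *3^( - 1 )*29^(-1 )*67^1  =  67/174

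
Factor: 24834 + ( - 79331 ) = -54497 = -  54497^1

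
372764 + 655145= 1027909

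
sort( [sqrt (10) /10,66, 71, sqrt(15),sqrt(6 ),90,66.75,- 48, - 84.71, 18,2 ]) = [  -  84.71, - 48,sqrt( 10) /10, 2, sqrt(6) , sqrt(15),18, 66 , 66.75,71,90] 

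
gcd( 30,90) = 30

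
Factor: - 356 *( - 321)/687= 38092/229 = 2^2*89^1*107^1* 229^( - 1)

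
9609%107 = 86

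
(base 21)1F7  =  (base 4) 23323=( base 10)763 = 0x2FB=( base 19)223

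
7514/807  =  9  +  251/807  =  9.31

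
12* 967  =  11604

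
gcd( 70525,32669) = 91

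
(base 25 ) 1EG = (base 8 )1737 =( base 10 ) 991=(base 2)1111011111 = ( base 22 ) 211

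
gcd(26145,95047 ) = 1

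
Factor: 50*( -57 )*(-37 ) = 2^1*3^1*5^2*19^1* 37^1= 105450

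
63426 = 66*961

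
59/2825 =59/2825 = 0.02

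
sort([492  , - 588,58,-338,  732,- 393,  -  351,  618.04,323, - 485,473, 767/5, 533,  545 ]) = [ - 588 ,  -  485, - 393, - 351, - 338, 58,  767/5,323,473,492,  533,545,618.04, 732 ] 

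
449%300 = 149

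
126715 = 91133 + 35582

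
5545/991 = 5 + 590/991 = 5.60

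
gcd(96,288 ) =96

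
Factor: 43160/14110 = 52/17 = 2^2*13^1 * 17^(-1) 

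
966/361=966/361=2.68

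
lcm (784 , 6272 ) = 6272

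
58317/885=65 + 264/295=65.89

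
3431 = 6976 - 3545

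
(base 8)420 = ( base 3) 101002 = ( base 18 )f2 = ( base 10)272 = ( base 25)AM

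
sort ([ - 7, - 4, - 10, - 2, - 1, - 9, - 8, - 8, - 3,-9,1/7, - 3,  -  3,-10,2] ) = [ - 10, - 10 , - 9, - 9, - 8, - 8, - 7,-4, - 3 , - 3, - 3 , - 2,  -  1,1/7,2]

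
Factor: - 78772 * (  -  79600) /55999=2^6*5^2*29^( -1) * 47^1*199^1*419^1*1931^( - 1) = 6270251200/55999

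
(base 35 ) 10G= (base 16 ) 4d9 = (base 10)1241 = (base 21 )2h2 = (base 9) 1628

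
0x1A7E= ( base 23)cik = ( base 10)6782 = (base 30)7g2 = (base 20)gj2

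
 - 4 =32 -36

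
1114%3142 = 1114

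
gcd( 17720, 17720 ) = 17720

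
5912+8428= 14340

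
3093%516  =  513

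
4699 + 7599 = 12298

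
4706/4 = 1176 + 1/2 = 1176.50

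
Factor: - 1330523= -47^1*28309^1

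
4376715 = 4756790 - 380075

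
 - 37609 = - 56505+18896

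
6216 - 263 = 5953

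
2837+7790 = 10627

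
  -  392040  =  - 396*990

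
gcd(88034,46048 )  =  2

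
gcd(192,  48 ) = 48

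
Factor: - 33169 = -41^1*809^1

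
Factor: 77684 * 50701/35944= 984664121/8986 = 2^( - 1) *7^1*4493^( - 1)*7243^1*19421^1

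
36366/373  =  97  +  185/373=97.50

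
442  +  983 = 1425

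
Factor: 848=2^4*53^1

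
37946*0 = 0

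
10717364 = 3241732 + 7475632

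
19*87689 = 1666091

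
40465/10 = 8093/2 = 4046.50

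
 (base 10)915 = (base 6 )4123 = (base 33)ro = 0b1110010011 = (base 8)1623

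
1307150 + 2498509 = 3805659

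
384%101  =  81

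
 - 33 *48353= -1595649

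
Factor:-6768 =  - 2^4*3^2 *47^1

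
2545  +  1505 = 4050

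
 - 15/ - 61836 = 5/20612 = 0.00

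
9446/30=4723/15 = 314.87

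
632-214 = 418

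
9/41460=3/13820=0.00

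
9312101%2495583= 1825352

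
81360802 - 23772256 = 57588546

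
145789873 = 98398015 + 47391858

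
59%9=5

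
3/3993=1/1331 =0.00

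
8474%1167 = 305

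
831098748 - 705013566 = 126085182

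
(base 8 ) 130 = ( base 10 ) 88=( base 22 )40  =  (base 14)64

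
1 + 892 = 893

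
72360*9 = 651240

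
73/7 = 10 +3/7 = 10.43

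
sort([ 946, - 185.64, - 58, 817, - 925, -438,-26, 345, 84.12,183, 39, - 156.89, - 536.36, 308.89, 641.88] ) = [ - 925,-536.36, - 438, - 185.64, - 156.89, - 58,- 26, 39,84.12, 183,  308.89, 345, 641.88, 817,946] 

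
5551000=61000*91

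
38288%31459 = 6829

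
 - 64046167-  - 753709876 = 689663709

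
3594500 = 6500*553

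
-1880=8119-9999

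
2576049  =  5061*509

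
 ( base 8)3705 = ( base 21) 4af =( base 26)2OD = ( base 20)4J9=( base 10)1989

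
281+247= 528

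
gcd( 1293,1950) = 3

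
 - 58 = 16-74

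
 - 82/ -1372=41/686 = 0.06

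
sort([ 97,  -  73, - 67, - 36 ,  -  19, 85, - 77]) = [ - 77, - 73 , - 67, - 36, - 19, 85, 97 ]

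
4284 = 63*68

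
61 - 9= 52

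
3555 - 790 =2765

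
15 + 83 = 98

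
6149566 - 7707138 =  - 1557572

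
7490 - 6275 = 1215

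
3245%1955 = 1290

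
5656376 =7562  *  748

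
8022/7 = 1146 = 1146.00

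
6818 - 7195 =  - 377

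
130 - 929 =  - 799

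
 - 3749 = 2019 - 5768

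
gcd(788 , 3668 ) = 4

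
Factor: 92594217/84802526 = 2^(-1)*3^1*30864739^1*42401263^(- 1) 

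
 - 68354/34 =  - 2011 + 10/17 = - 2010.41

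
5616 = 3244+2372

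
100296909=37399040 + 62897869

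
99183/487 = 203 + 322/487 = 203.66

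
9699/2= 4849 + 1/2 = 4849.50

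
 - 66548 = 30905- 97453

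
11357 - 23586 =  - 12229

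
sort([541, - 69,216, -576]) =[ - 576,- 69,216, 541]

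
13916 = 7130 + 6786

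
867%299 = 269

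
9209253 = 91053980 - 81844727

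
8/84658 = 4/42329 = 0.00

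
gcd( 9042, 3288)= 822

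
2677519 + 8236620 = 10914139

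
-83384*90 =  - 7504560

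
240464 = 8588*28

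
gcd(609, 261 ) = 87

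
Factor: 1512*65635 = 2^3*3^3 * 5^1*7^1*13127^1 = 99240120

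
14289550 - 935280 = 13354270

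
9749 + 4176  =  13925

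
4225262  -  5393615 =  - 1168353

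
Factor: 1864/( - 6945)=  - 2^3 * 3^ ( - 1) * 5^( - 1)*233^1*463^( - 1) 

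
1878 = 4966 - 3088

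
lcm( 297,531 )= 17523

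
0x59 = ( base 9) 108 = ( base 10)89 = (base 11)81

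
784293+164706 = 948999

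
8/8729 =8/8729 = 0.00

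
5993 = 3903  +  2090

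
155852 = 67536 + 88316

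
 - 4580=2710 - 7290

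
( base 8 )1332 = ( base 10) 730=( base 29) p5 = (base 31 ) NH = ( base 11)604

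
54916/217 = 54916/217 = 253.07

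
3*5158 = 15474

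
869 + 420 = 1289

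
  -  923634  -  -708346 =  - 215288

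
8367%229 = 123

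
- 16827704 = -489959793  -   - 473132089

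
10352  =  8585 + 1767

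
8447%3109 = 2229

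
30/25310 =3/2531=0.00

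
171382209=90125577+81256632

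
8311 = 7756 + 555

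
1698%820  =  58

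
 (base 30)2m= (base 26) 34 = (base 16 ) 52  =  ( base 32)2i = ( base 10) 82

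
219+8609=8828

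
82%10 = 2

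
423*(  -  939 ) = -397197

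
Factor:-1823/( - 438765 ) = 3^( - 1 ) * 5^( - 1)*1823^1*29251^( - 1)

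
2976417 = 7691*387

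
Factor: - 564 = - 2^2*3^1 * 47^1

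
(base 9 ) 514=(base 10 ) 418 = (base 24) HA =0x1A2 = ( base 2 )110100010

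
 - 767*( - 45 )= 34515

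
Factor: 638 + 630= 1268=2^2*317^1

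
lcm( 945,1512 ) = 7560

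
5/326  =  5/326 = 0.02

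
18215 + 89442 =107657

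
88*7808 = 687104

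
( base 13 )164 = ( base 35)76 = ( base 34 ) 7d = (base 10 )251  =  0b11111011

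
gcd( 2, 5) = 1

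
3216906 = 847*3798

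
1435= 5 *287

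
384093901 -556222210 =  - 172128309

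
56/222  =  28/111 = 0.25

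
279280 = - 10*( - 27928)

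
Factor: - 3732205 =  - 5^1*103^1 * 7247^1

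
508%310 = 198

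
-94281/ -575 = 94281/575 = 163.97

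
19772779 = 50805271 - 31032492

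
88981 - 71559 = 17422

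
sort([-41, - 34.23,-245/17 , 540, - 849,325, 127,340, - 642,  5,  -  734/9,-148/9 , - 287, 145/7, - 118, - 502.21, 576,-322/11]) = [ -849 , - 642, - 502.21, - 287, - 118 , - 734/9, - 41,-34.23, - 322/11, - 148/9, - 245/17,5,145/7,  127, 325  ,  340, 540, 576]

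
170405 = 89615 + 80790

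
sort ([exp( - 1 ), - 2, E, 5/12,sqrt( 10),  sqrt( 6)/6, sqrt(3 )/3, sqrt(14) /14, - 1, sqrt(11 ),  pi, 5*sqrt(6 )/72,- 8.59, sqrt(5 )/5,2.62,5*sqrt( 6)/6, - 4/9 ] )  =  [ - 8.59,-2, - 1, - 4/9, 5*sqrt(6 )/72,sqrt(14 )/14, exp( - 1),sqrt(6 )/6, 5/12,  sqrt(5 )/5, sqrt(3 ) /3, 5*sqrt(6 )/6, 2.62, E,  pi, sqrt(10),sqrt(11)]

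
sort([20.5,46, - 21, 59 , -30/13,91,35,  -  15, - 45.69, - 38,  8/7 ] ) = [ - 45.69, - 38,  -  21, - 15, - 30/13, 8/7,20.5,35,46, 59 , 91]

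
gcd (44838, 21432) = 282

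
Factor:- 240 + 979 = 739^1=739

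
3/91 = 3/91 = 0.03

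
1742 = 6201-4459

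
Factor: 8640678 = 2^1* 3^1*  43^1*107^1*313^1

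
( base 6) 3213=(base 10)729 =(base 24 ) 169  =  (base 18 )249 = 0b1011011001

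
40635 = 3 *13545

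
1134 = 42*27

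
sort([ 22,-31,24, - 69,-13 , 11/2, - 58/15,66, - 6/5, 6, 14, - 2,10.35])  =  [-69, - 31, - 13, - 58/15,-2,  -  6/5, 11/2,6,10.35, 14, 22,24, 66 ]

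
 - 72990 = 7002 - 79992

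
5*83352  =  416760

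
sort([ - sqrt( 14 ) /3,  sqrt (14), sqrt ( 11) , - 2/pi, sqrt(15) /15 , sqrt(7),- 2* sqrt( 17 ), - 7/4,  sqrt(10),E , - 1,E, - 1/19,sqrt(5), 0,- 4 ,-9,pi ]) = [ - 9, - 2*sqrt( 17) ,  -  4, - 7/4, - sqrt(14 )/3, - 1, - 2/pi, - 1/19,0, sqrt(15)/15, sqrt( 5) , sqrt( 7),E, E,  pi, sqrt(10), sqrt ( 11) , sqrt(14)]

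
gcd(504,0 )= 504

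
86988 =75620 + 11368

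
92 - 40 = 52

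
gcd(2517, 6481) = 1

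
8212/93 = 88+28/93 = 88.30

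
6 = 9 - 3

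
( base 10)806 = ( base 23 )1C1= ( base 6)3422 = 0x326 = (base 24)19e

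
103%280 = 103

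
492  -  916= - 424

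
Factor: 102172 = 2^2*7^1*41^1*89^1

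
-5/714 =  - 5/714 = - 0.01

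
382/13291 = 382/13291 = 0.03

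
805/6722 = 805/6722 = 0.12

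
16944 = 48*353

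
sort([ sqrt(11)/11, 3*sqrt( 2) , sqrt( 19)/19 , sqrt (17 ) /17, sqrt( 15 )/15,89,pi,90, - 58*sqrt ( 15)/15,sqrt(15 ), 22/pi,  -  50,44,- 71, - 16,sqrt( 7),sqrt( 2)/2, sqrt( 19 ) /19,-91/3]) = [  -  71, - 50,-91/3,- 16, - 58*sqrt( 15)/15,sqrt(19)/19,sqrt (19) /19 , sqrt( 17)/17 , sqrt(15)/15,  sqrt( 11)/11 , sqrt(2 ) /2, sqrt( 7),pi, sqrt(15) , 3*sqrt ( 2),22/pi, 44, 89,90]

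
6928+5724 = 12652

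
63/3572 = 63/3572 = 0.02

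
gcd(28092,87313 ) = 1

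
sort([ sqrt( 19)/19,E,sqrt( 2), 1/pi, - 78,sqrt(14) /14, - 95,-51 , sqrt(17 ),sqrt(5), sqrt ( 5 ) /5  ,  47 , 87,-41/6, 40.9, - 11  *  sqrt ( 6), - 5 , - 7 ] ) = [ -95, - 78,-51, - 11 * sqrt( 6),-7, - 41/6, - 5,sqrt ( 19)/19, sqrt(14)/14,1/pi,  sqrt(5)/5, sqrt( 2),sqrt(5),E,sqrt(17 ), 40.9,47, 87 ] 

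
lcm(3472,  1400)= 86800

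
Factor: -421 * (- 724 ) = 2^2*181^1 * 421^1=304804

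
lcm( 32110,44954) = 224770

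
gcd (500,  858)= 2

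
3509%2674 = 835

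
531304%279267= 252037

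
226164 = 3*75388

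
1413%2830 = 1413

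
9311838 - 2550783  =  6761055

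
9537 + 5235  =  14772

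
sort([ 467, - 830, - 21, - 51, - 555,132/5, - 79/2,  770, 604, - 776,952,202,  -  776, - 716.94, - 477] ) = [ - 830, - 776,- 776 , - 716.94, - 555, - 477, - 51, - 79/2, - 21,132/5,202,  467, 604, 770  ,  952]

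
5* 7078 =35390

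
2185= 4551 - 2366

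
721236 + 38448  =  759684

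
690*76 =52440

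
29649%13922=1805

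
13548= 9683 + 3865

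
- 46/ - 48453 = 46/48453 = 0.00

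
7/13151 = 7/13151 = 0.00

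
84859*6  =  509154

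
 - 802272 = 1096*( - 732)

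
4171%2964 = 1207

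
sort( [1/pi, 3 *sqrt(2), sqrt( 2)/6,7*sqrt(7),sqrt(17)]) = [sqrt ( 2) /6,1/pi, sqrt(17),3 *sqrt(  2), 7 * sqrt( 7)] 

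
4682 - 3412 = 1270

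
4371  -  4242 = 129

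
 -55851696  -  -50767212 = -5084484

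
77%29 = 19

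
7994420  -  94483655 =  - 86489235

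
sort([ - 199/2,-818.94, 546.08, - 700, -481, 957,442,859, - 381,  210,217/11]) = [ - 818.94, - 700 , - 481 , - 381, - 199/2, 217/11 , 210, 442, 546.08,859,957] 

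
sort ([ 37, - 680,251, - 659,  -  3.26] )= [-680, - 659, - 3.26,37, 251]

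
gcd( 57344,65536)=8192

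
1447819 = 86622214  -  85174395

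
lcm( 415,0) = 0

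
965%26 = 3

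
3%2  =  1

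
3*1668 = 5004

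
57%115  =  57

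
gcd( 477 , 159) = 159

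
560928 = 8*70116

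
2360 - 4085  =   - 1725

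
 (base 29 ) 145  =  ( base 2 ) 1111000010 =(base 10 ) 962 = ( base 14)4CA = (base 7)2543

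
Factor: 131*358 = 46898  =  2^1*131^1*179^1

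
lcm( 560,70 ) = 560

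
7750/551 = 14 + 36/551 =14.07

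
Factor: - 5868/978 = -2^1*3^1 = - 6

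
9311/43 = 9311/43 = 216.53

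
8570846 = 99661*86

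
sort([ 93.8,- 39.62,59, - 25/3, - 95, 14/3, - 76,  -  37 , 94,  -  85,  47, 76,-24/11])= [-95,-85 ,-76, - 39.62, - 37, - 25/3, -24/11,14/3,47,59, 76 , 93.8,94]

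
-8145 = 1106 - 9251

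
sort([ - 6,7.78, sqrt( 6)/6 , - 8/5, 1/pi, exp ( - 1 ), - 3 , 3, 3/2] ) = [ - 6,-3, - 8/5, 1/pi, exp( -1 ), sqrt(6)/6, 3/2,  3, 7.78 ] 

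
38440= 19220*2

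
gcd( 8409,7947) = 3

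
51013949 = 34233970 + 16779979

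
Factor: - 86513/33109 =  - 7^1*17^1*113^(  -  1)*293^( - 1)*727^1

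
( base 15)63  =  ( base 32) 2t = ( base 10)93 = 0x5d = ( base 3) 10110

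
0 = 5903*0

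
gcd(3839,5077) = 1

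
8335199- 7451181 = 884018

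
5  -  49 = -44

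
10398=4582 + 5816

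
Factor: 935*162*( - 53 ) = -8027910 = -  2^1*3^4*5^1  *  11^1* 17^1*53^1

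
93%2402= 93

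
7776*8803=68452128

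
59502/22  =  29751/11  =  2704.64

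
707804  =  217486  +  490318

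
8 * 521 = 4168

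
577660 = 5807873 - 5230213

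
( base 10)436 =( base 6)2004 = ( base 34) cs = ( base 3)121011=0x1B4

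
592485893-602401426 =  - 9915533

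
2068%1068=1000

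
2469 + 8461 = 10930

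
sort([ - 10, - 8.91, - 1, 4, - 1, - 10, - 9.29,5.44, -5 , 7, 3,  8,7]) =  [-10, - 10, - 9.29, - 8.91, - 5,  -  1, - 1 , 3,4,  5.44, 7,7,8]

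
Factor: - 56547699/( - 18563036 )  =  2^ ( - 2 )*3^1*13^1*1449941^1* 4640759^( - 1)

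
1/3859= 1/3859= 0.00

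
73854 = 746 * 99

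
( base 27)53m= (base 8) 7244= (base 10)3748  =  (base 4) 322210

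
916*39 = 35724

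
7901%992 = 957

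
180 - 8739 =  - 8559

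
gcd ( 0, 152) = 152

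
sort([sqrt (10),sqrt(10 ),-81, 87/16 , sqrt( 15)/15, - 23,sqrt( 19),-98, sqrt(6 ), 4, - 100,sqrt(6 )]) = [ - 100, - 98, - 81, - 23,sqrt (15 )/15,sqrt(6 ), sqrt(6), sqrt(10), sqrt(10), 4,sqrt(19 ), 87/16 ] 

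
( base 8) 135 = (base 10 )93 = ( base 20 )4d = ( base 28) 39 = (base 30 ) 33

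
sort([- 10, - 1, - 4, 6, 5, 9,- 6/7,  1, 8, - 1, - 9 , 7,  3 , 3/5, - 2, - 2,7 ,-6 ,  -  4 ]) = [ - 10 , -9, - 6, - 4, - 4,  -  2, - 2, - 1, - 1, - 6/7,  3/5,1 , 3, 5 , 6,7, 7, 8,  9] 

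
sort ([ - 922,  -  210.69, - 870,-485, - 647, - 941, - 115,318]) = [ - 941, -922, - 870, - 647, - 485, - 210.69, - 115, 318 ] 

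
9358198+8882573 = 18240771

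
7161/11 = 651=651.00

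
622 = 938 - 316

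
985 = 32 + 953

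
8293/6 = 1382 + 1/6= 1382.17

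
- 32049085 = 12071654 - 44120739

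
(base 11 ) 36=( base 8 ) 47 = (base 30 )19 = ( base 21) 1I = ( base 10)39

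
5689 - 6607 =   -  918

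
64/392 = 8/49 = 0.16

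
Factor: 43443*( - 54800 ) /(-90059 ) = 2^4*3^3 * 5^2*137^1*1609^1*90059^( - 1 ) = 2380676400/90059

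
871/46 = 18  +  43/46 = 18.93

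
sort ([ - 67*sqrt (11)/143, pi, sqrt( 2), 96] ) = [ - 67*sqrt( 11)/143, sqrt(2),pi, 96 ]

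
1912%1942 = 1912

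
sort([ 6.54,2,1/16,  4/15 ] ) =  [1/16 , 4/15,2, 6.54] 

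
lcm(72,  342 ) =1368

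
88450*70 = 6191500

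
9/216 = 1/24 = 0.04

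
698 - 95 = 603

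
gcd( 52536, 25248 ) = 24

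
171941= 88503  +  83438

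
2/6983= 2/6983  =  0.00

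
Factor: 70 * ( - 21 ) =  - 1470 =-2^1*3^1* 5^1* 7^2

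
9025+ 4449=13474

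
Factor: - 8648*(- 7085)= 61271080 = 2^3*5^1*13^1*23^1*47^1*109^1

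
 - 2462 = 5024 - 7486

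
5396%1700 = 296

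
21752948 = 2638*8246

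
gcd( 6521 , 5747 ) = 1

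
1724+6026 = 7750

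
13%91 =13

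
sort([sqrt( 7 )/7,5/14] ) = [ 5/14, sqrt( 7 ) /7 ] 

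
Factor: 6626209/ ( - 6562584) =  - 2^ (-3)*3^( - 2 )*7^( - 1 )*17^1*29^( - 1 )*409^1*449^( - 1)*953^1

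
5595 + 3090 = 8685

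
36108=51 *708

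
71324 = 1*71324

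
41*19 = 779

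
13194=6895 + 6299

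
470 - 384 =86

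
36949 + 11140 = 48089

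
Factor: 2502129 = 3^1*7^1*19^1*6271^1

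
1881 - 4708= - 2827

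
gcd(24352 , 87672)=8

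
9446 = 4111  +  5335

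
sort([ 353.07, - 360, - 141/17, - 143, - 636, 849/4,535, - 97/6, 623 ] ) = [  -  636, - 360 , - 143,  -  97/6,-141/17,849/4, 353.07,535, 623]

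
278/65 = 4 + 18/65 = 4.28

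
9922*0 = 0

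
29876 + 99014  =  128890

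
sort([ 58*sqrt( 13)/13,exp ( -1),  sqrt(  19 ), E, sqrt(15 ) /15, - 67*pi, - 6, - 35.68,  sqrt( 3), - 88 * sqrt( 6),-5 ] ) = [ - 88* sqrt( 6),-67*pi, - 35.68, - 6 , - 5,sqrt( 15)/15,exp( - 1 ), sqrt (3),E,sqrt( 19),58*sqrt ( 13)/13]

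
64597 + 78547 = 143144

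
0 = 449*0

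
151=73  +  78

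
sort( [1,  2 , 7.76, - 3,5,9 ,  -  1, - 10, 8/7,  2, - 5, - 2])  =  [ - 10, - 5, - 3, - 2,  -  1, 1 , 8/7 , 2, 2, 5, 7.76,9 ]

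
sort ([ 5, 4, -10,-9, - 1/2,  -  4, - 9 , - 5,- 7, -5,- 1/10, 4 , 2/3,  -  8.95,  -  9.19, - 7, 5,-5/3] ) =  [ -10, - 9.19, - 9,- 9, - 8.95, - 7, - 7, - 5,-5,- 4 ,  -  5/3,  -  1/2,- 1/10, 2/3, 4,4, 5,5 ] 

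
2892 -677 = 2215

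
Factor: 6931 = 29^1* 239^1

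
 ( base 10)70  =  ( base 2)1000110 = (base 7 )130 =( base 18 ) 3g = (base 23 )31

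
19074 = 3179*6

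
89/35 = 2 + 19/35 = 2.54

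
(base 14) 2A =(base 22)1G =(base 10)38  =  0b100110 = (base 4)212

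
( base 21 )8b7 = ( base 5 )110031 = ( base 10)3766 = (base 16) eb6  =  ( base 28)4ME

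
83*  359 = 29797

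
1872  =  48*39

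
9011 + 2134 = 11145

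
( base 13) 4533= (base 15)2d00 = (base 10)9675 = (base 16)25CB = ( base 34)8CJ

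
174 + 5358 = 5532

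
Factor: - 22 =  - 2^1*11^1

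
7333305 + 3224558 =10557863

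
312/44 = 7 + 1/11 = 7.09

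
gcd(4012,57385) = 1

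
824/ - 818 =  - 412/409 = - 1.01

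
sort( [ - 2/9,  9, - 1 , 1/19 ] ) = [ - 1, - 2/9,1/19 , 9]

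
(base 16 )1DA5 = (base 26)b5n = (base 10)7589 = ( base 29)90K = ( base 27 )AB2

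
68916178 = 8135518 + 60780660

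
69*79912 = 5513928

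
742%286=170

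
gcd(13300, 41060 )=20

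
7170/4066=3585/2033 = 1.76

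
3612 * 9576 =34588512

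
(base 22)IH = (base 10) 413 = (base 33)CH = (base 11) 346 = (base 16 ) 19D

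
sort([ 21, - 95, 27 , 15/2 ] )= [ - 95, 15/2,  21, 27 ]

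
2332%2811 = 2332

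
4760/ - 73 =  - 4760/73=-  65.21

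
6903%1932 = 1107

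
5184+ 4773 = 9957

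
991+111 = 1102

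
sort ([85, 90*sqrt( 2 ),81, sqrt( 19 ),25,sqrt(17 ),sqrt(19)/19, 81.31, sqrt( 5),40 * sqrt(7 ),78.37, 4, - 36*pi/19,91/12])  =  [ - 36*pi/19,sqrt( 19 )/19, sqrt( 5), 4,sqrt(17), sqrt ( 19 ),91/12,25,78.37,  81,81.31,85,40*sqrt(7 ),90*sqrt(2)]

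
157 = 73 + 84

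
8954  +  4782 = 13736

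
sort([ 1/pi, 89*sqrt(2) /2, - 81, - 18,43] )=[ - 81  , - 18 , 1/pi, 43, 89*sqrt(2 ) /2] 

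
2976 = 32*93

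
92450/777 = 92450/777=118.98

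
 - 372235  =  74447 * ( - 5)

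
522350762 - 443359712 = 78991050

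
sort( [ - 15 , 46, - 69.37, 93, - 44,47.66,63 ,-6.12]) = [ - 69.37 ,-44  , - 15, - 6.12,46,  47.66,63,93]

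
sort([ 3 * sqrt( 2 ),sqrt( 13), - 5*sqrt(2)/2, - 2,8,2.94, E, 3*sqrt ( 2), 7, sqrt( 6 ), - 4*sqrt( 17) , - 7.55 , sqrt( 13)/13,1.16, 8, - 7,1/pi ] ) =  [ - 4*sqrt( 17),-7.55,-7, - 5*sqrt(2 )/2, - 2, sqrt(13)/13 , 1/pi, 1.16,sqrt( 6),E, 2.94,sqrt( 13) , 3*sqrt ( 2), 3* sqrt( 2), 7, 8,8 ] 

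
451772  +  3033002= 3484774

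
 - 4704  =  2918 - 7622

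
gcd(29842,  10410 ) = 694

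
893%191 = 129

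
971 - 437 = 534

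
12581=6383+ 6198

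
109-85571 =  - 85462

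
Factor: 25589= 25589^1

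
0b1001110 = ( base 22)3c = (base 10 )78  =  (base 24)36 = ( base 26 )30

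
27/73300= 27/73300=0.00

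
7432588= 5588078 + 1844510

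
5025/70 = 71 + 11/14= 71.79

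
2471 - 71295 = -68824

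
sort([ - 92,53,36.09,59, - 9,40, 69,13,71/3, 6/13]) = [ - 92 , - 9,6/13,13, 71/3,36.09, 40, 53,59,69]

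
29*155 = 4495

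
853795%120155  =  12710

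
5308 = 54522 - 49214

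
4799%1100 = 399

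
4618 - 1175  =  3443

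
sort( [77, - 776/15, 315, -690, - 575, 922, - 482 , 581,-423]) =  [ - 690, -575, - 482, - 423,-776/15,77,315,581,922] 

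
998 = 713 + 285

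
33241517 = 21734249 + 11507268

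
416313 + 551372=967685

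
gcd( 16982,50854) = 2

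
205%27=16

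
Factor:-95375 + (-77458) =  - 3^1 * 53^1*1087^1 = -  172833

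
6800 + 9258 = 16058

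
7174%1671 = 490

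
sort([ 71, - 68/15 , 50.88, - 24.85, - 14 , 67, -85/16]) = [ - 24.85,  -  14,- 85/16,-68/15, 50.88, 67,  71]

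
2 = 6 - 4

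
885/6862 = 885/6862 = 0.13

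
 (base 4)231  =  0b101101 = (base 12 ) 39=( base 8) 55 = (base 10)45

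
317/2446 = 317/2446  =  0.13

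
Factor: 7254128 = 2^4*7^1*  239^1*271^1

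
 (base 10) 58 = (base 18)34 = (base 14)42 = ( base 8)72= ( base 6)134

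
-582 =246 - 828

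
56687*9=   510183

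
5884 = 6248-364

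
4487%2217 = 53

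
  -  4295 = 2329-6624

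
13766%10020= 3746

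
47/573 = 47/573= 0.08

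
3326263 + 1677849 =5004112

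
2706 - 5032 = - 2326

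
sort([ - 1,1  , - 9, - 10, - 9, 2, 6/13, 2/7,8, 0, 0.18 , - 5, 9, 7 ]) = [  -  10, - 9,  -  9, - 5,  -  1, 0, 0.18,2/7, 6/13, 1, 2, 7, 8, 9]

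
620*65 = 40300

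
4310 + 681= 4991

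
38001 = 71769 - 33768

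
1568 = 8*196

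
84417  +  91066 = 175483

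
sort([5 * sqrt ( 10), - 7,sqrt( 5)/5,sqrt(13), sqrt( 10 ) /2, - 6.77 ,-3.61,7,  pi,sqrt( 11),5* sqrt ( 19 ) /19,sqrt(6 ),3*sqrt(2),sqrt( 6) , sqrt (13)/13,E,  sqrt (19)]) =[-7, - 6.77,-3.61, sqrt( 13)/13, sqrt ( 5)/5,  5*sqrt(19)/19, sqrt(10)/2,sqrt (6), sqrt( 6 ),E,  pi,sqrt( 11 ),sqrt(13), 3*sqrt( 2) , sqrt(19) , 7, 5 * sqrt( 10) ]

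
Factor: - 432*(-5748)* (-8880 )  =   - 22050247680 = - 2^10*3^5*  5^1 * 37^1*479^1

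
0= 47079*0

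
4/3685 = 4/3685 =0.00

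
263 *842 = 221446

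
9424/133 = 496/7 = 70.86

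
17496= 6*2916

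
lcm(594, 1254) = 11286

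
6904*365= 2519960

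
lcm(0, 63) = 0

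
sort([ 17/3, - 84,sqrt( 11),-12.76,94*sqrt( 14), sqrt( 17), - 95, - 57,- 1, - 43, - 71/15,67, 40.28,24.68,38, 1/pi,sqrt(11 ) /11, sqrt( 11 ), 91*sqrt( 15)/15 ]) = [ - 95, - 84, - 57, - 43 , -12.76,-71/15,-1,sqrt( 11 )/11, 1/pi , sqrt (11 )  ,  sqrt(11 ),sqrt( 17), 17/3,91*sqrt( 15)/15, 24.68, 38, 40.28,67, 94*sqrt( 14) ] 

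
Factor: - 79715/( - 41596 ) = 2^( - 2 ) *5^1*107^1 * 149^1*10399^( - 1)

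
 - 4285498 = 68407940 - 72693438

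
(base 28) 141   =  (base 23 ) 1g0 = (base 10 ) 897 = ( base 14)481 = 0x381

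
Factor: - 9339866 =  - 2^1*31^1*199^1*757^1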